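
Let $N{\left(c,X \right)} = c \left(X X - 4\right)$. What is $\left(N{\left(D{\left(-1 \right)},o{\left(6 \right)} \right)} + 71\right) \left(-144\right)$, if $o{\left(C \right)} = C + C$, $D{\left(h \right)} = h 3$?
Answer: $50256$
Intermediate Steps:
$D{\left(h \right)} = 3 h$
$o{\left(C \right)} = 2 C$
$N{\left(c,X \right)} = c \left(-4 + X^{2}\right)$ ($N{\left(c,X \right)} = c \left(X^{2} - 4\right) = c \left(-4 + X^{2}\right)$)
$\left(N{\left(D{\left(-1 \right)},o{\left(6 \right)} \right)} + 71\right) \left(-144\right) = \left(3 \left(-1\right) \left(-4 + \left(2 \cdot 6\right)^{2}\right) + 71\right) \left(-144\right) = \left(- 3 \left(-4 + 12^{2}\right) + 71\right) \left(-144\right) = \left(- 3 \left(-4 + 144\right) + 71\right) \left(-144\right) = \left(\left(-3\right) 140 + 71\right) \left(-144\right) = \left(-420 + 71\right) \left(-144\right) = \left(-349\right) \left(-144\right) = 50256$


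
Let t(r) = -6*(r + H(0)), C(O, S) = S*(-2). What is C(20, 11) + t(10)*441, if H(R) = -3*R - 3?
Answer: -18544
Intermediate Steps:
C(O, S) = -2*S
H(R) = -3 - 3*R
t(r) = 18 - 6*r (t(r) = -6*(r + (-3 - 3*0)) = -6*(r + (-3 + 0)) = -6*(r - 3) = -6*(-3 + r) = 18 - 6*r)
C(20, 11) + t(10)*441 = -2*11 + (18 - 6*10)*441 = -22 + (18 - 60)*441 = -22 - 42*441 = -22 - 18522 = -18544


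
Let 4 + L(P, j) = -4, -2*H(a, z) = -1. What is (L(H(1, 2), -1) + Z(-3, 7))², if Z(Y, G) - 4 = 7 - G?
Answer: 16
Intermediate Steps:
H(a, z) = ½ (H(a, z) = -½*(-1) = ½)
Z(Y, G) = 11 - G (Z(Y, G) = 4 + (7 - G) = 11 - G)
L(P, j) = -8 (L(P, j) = -4 - 4 = -8)
(L(H(1, 2), -1) + Z(-3, 7))² = (-8 + (11 - 1*7))² = (-8 + (11 - 7))² = (-8 + 4)² = (-4)² = 16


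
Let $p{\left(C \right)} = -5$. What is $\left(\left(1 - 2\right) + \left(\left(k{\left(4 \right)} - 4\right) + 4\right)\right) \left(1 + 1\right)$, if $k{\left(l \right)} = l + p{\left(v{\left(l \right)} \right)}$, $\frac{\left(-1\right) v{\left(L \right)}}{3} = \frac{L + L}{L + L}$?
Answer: $-4$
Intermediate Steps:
$v{\left(L \right)} = -3$ ($v{\left(L \right)} = - 3 \frac{L + L}{L + L} = - 3 \frac{2 L}{2 L} = - 3 \cdot 2 L \frac{1}{2 L} = \left(-3\right) 1 = -3$)
$k{\left(l \right)} = -5 + l$ ($k{\left(l \right)} = l - 5 = -5 + l$)
$\left(\left(1 - 2\right) + \left(\left(k{\left(4 \right)} - 4\right) + 4\right)\right) \left(1 + 1\right) = \left(\left(1 - 2\right) + \left(\left(\left(-5 + 4\right) - 4\right) + 4\right)\right) \left(1 + 1\right) = \left(\left(1 - 2\right) + \left(\left(-1 - 4\right) + 4\right)\right) 2 = \left(-1 + \left(-5 + 4\right)\right) 2 = \left(-1 - 1\right) 2 = \left(-2\right) 2 = -4$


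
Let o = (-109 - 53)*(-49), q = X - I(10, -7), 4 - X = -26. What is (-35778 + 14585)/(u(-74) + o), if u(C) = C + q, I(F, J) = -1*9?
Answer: -21193/7903 ≈ -2.6816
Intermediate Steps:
I(F, J) = -9
X = 30 (X = 4 - 1*(-26) = 4 + 26 = 30)
q = 39 (q = 30 - 1*(-9) = 30 + 9 = 39)
o = 7938 (o = -162*(-49) = 7938)
u(C) = 39 + C (u(C) = C + 39 = 39 + C)
(-35778 + 14585)/(u(-74) + o) = (-35778 + 14585)/((39 - 74) + 7938) = -21193/(-35 + 7938) = -21193/7903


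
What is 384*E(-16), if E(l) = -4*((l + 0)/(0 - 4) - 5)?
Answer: 1536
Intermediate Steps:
E(l) = 20 + l (E(l) = -4*(l/(-4) - 5) = -4*(l*(-¼) - 5) = -4*(-l/4 - 5) = -4*(-5 - l/4) = 20 + l)
384*E(-16) = 384*(20 - 16) = 384*4 = 1536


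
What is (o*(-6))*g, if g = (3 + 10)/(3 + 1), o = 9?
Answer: -351/2 ≈ -175.50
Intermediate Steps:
g = 13/4 ≈ 3.2500
(o*(-6))*g = (9*(-6))*(13/4) = -54*13/4 = -351/2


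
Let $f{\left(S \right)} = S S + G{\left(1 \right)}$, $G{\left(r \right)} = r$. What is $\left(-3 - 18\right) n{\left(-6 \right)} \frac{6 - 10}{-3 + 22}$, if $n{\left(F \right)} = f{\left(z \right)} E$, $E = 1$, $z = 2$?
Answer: $\frac{420}{19} \approx 22.105$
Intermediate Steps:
$f{\left(S \right)} = 1 + S^{2}$ ($f{\left(S \right)} = S S + 1 = S^{2} + 1 = 1 + S^{2}$)
$n{\left(F \right)} = 5$ ($n{\left(F \right)} = \left(1 + 2^{2}\right) 1 = \left(1 + 4\right) 1 = 5 \cdot 1 = 5$)
$\left(-3 - 18\right) n{\left(-6 \right)} \frac{6 - 10}{-3 + 22} = \left(-3 - 18\right) 5 \frac{6 - 10}{-3 + 22} = \left(-3 - 18\right) 5 \left(- \frac{4}{19}\right) = \left(-21\right) 5 \left(\left(-4\right) \frac{1}{19}\right) = \left(-105\right) \left(- \frac{4}{19}\right) = \frac{420}{19}$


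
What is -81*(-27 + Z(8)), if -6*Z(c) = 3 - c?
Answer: 4239/2 ≈ 2119.5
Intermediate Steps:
Z(c) = -1/2 + c/6 (Z(c) = -(3 - c)/6 = -1/2 + c/6)
-81*(-27 + Z(8)) = -81*(-27 + (-1/2 + (1/6)*8)) = -81*(-27 + (-1/2 + 4/3)) = -81*(-27 + 5/6) = -81*(-157/6) = 4239/2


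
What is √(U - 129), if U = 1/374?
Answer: I*√18043630/374 ≈ 11.358*I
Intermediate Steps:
U = 1/374 ≈ 0.0026738
√(U - 129) = √(1/374 - 129) = √(-48245/374) = I*√18043630/374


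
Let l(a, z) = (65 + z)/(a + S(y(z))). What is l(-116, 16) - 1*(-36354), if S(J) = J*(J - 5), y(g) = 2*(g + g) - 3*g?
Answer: 727107/20 ≈ 36355.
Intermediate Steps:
y(g) = g (y(g) = 2*(2*g) - 3*g = 4*g - 3*g = g)
S(J) = J*(-5 + J)
l(a, z) = (65 + z)/(a + z*(-5 + z))
l(-116, 16) - 1*(-36354) = (65 + 16)/(-116 + 16*(-5 + 16)) - 1*(-36354) = 81/(-116 + 16*11) + 36354 = 81/(-116 + 176) + 36354 = 81/60 + 36354 = (1/60)*81 + 36354 = 27/20 + 36354 = 727107/20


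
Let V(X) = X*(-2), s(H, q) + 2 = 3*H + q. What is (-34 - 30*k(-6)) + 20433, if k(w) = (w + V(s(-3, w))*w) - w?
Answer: 26519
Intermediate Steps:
s(H, q) = -2 + q + 3*H (s(H, q) = -2 + (3*H + q) = -2 + (q + 3*H) = -2 + q + 3*H)
V(X) = -2*X
k(w) = w*(22 - 2*w) (k(w) = (w + (-2*(-2 + w + 3*(-3)))*w) - w = (w + (-2*(-2 + w - 9))*w) - w = (w + (-2*(-11 + w))*w) - w = (w + (22 - 2*w)*w) - w = (w + w*(22 - 2*w)) - w = w*(22 - 2*w))
(-34 - 30*k(-6)) + 20433 = (-34 - 60*(-6)*(11 - 1*(-6))) + 20433 = (-34 - 60*(-6)*(11 + 6)) + 20433 = (-34 - 60*(-6)*17) + 20433 = (-34 - 30*(-204)) + 20433 = (-34 + 6120) + 20433 = 6086 + 20433 = 26519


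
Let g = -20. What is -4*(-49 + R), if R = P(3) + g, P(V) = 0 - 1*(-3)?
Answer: 264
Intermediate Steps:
P(V) = 3 (P(V) = 0 + 3 = 3)
R = -17 (R = 3 - 20 = -17)
-4*(-49 + R) = -4*(-49 - 17) = -4*(-66) = 264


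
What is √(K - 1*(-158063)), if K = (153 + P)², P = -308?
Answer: 18*√562 ≈ 426.72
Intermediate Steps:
K = 24025 (K = (153 - 308)² = (-155)² = 24025)
√(K - 1*(-158063)) = √(24025 - 1*(-158063)) = √(24025 + 158063) = √182088 = 18*√562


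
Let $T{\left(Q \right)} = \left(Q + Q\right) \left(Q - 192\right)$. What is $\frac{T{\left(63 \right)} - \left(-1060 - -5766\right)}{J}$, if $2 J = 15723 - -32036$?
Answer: $- \frac{41920}{47759} \approx -0.87774$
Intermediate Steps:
$T{\left(Q \right)} = 2 Q \left(-192 + Q\right)$
$J = \frac{47759}{2}$ ($J = \frac{15723 - -32036}{2} = \frac{15723 + 32036}{2} = \frac{1}{2} \cdot 47759 = \frac{47759}{2} \approx 23880.0$)
$\frac{T{\left(63 \right)} - \left(-1060 - -5766\right)}{J} = \frac{2 \cdot 63 \left(-192 + 63\right) - \left(-1060 - -5766\right)}{\frac{47759}{2}} = \left(2 \cdot 63 \left(-129\right) - \left(-1060 + 5766\right)\right) \frac{2}{47759} = \left(-16254 - 4706\right) \frac{2}{47759} = \left(-20960\right) \frac{2}{47759} = - \frac{41920}{47759}$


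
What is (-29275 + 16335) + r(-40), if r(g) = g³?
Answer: -76940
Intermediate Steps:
(-29275 + 16335) + r(-40) = (-29275 + 16335) + (-40)³ = -12940 - 64000 = -76940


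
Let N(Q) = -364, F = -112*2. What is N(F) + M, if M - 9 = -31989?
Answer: -32344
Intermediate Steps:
F = -224
M = -31980 (M = 9 - 31989 = -31980)
N(F) + M = -364 - 31980 = -32344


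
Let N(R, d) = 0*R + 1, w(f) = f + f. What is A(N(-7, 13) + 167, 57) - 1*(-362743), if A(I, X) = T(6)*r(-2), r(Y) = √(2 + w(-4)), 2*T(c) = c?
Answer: 362743 + 3*I*√6 ≈ 3.6274e+5 + 7.3485*I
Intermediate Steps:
w(f) = 2*f
T(c) = c/2
N(R, d) = 1 (N(R, d) = 0 + 1 = 1)
r(Y) = I*√6 (r(Y) = √(2 + 2*(-4)) = √(2 - 8) = √(-6) = I*√6)
A(I, X) = 3*I*√6 (A(I, X) = ((½)*6)*(I*√6) = 3*(I*√6) = 3*I*√6)
A(N(-7, 13) + 167, 57) - 1*(-362743) = 3*I*√6 - 1*(-362743) = 3*I*√6 + 362743 = 362743 + 3*I*√6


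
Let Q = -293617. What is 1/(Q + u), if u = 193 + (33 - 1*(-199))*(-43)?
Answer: -1/303400 ≈ -3.2960e-6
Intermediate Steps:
u = -9783 (u = 193 + (33 + 199)*(-43) = 193 + 232*(-43) = 193 - 9976 = -9783)
1/(Q + u) = 1/(-293617 - 9783) = 1/(-303400) = -1/303400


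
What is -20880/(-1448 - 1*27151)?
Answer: 6960/9533 ≈ 0.73010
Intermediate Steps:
-20880/(-1448 - 1*27151) = -20880/(-1448 - 27151) = -20880/(-28599) = -20880*(-1/28599) = 6960/9533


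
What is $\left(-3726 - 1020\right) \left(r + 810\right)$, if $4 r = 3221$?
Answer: $- \frac{15331953}{2} \approx -7.666 \cdot 10^{6}$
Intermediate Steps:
$r = \frac{3221}{4}$ ($r = \frac{1}{4} \cdot 3221 = \frac{3221}{4} \approx 805.25$)
$\left(-3726 - 1020\right) \left(r + 810\right) = \left(-3726 - 1020\right) \left(\frac{3221}{4} + 810\right) = \left(-4746\right) \frac{6461}{4} = - \frac{15331953}{2}$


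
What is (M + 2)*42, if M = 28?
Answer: 1260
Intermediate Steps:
(M + 2)*42 = (28 + 2)*42 = 30*42 = 1260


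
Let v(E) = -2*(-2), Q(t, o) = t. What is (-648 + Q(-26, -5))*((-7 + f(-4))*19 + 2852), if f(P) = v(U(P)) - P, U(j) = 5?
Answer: -1935054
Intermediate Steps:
v(E) = 4
f(P) = 4 - P
(-648 + Q(-26, -5))*((-7 + f(-4))*19 + 2852) = (-648 - 26)*((-7 + (4 - 1*(-4)))*19 + 2852) = -674*((-7 + (4 + 4))*19 + 2852) = -674*((-7 + 8)*19 + 2852) = -674*(1*19 + 2852) = -674*(19 + 2852) = -674*2871 = -1935054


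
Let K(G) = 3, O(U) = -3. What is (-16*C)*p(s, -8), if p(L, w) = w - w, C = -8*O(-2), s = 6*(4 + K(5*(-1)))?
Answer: 0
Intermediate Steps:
s = 42 (s = 6*(4 + 3) = 6*7 = 42)
C = 24 (C = -8*(-3) = 24)
p(L, w) = 0
(-16*C)*p(s, -8) = -16*24*0 = -384*0 = 0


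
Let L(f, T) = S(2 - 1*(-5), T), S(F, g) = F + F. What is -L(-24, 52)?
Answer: -14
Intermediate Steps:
S(F, g) = 2*F
L(f, T) = 14 (L(f, T) = 2*(2 - 1*(-5)) = 2*(2 + 5) = 2*7 = 14)
-L(-24, 52) = -1*14 = -14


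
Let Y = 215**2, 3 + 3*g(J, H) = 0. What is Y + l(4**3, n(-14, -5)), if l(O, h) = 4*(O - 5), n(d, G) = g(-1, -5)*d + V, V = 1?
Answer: 46461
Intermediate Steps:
g(J, H) = -1 (g(J, H) = -1 + (1/3)*0 = -1 + 0 = -1)
n(d, G) = 1 - d (n(d, G) = -d + 1 = 1 - d)
l(O, h) = -20 + 4*O (l(O, h) = 4*(-5 + O) = -20 + 4*O)
Y = 46225
Y + l(4**3, n(-14, -5)) = 46225 + (-20 + 4*4**3) = 46225 + (-20 + 4*64) = 46225 + (-20 + 256) = 46225 + 236 = 46461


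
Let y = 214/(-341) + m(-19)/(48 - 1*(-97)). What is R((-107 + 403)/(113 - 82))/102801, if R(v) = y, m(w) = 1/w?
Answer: -196637/32192304485 ≈ -6.1082e-6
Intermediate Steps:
y = -589911/939455 (y = 214/(-341) + 1/((-19)*(48 - 1*(-97))) = 214*(-1/341) - 1/(19*(48 + 97)) = -214/341 - 1/19/145 = -214/341 - 1/19*1/145 = -214/341 - 1/2755 = -589911/939455 ≈ -0.62793)
R(v) = -589911/939455
R((-107 + 403)/(113 - 82))/102801 = -589911/939455/102801 = -589911/939455*1/102801 = -196637/32192304485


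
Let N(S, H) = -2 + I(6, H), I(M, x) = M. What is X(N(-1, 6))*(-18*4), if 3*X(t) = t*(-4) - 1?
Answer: 408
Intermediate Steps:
N(S, H) = 4 (N(S, H) = -2 + 6 = 4)
X(t) = -⅓ - 4*t/3 (X(t) = (t*(-4) - 1)/3 = (-4*t - 1)/3 = (-1 - 4*t)/3 = -⅓ - 4*t/3)
X(N(-1, 6))*(-18*4) = (-⅓ - 4/3*4)*(-18*4) = (-⅓ - 16/3)*(-72) = -17/3*(-72) = 408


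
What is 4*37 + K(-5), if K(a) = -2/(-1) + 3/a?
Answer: 747/5 ≈ 149.40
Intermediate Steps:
K(a) = 2 + 3/a (K(a) = -2*(-1) + 3/a = 2 + 3/a)
4*37 + K(-5) = 4*37 + (2 + 3/(-5)) = 148 + (2 + 3*(-⅕)) = 148 + (2 - ⅗) = 148 + 7/5 = 747/5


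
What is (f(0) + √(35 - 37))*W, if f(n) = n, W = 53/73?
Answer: 53*I*√2/73 ≈ 1.0268*I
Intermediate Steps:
W = 53/73 (W = 53*(1/73) = 53/73 ≈ 0.72603)
(f(0) + √(35 - 37))*W = (0 + √(35 - 37))*(53/73) = (0 + √(-2))*(53/73) = (0 + I*√2)*(53/73) = (I*√2)*(53/73) = 53*I*√2/73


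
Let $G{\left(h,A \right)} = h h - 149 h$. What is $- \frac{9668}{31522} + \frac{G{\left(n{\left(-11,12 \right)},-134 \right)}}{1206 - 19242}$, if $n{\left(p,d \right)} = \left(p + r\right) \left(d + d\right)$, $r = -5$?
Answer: $- \frac{276085118}{23688783} \approx -11.655$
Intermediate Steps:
$n{\left(p,d \right)} = 2 d \left(-5 + p\right)$ ($n{\left(p,d \right)} = \left(p - 5\right) \left(d + d\right) = \left(-5 + p\right) 2 d = 2 d \left(-5 + p\right)$)
$G{\left(h,A \right)} = h^{2} - 149 h$
$- \frac{9668}{31522} + \frac{G{\left(n{\left(-11,12 \right)},-134 \right)}}{1206 - 19242} = - \frac{9668}{31522} + \frac{2 \cdot 12 \left(-5 - 11\right) \left(-149 + 2 \cdot 12 \left(-5 - 11\right)\right)}{1206 - 19242} = \left(-9668\right) \frac{1}{31522} + \frac{2 \cdot 12 \left(-16\right) \left(-149 + 2 \cdot 12 \left(-16\right)\right)}{1206 - 19242} = - \frac{4834}{15761} + \frac{\left(-384\right) \left(-149 - 384\right)}{-18036} = - \frac{4834}{15761} + \left(-384\right) \left(-533\right) \left(- \frac{1}{18036}\right) = - \frac{4834}{15761} + 204672 \left(- \frac{1}{18036}\right) = - \frac{4834}{15761} - \frac{17056}{1503} = - \frac{276085118}{23688783}$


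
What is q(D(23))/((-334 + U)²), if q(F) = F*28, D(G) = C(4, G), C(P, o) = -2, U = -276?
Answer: -14/93025 ≈ -0.00015050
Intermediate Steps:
D(G) = -2
q(F) = 28*F
q(D(23))/((-334 + U)²) = (28*(-2))/((-334 - 276)²) = -56/((-610)²) = -56/372100 = -56*1/372100 = -14/93025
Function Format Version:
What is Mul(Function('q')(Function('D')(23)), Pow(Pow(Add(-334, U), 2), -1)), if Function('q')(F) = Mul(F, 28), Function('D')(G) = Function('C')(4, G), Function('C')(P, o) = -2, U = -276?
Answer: Rational(-14, 93025) ≈ -0.00015050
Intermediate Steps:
Function('D')(G) = -2
Function('q')(F) = Mul(28, F)
Mul(Function('q')(Function('D')(23)), Pow(Pow(Add(-334, U), 2), -1)) = Mul(Mul(28, -2), Pow(Pow(Add(-334, -276), 2), -1)) = Mul(-56, Pow(Pow(-610, 2), -1)) = Mul(-56, Pow(372100, -1)) = Mul(-56, Rational(1, 372100)) = Rational(-14, 93025)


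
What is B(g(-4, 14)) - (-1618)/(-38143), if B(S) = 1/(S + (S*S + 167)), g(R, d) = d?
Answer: -571843/14379911 ≈ -0.039767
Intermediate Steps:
B(S) = 1/(167 + S + S²) (B(S) = 1/(S + (S² + 167)) = 1/(S + (167 + S²)) = 1/(167 + S + S²))
B(g(-4, 14)) - (-1618)/(-38143) = 1/(167 + 14 + 14²) - (-1618)/(-38143) = 1/(167 + 14 + 196) - (-1618)*(-1)/38143 = 1/377 - 1*1618/38143 = 1/377 - 1618/38143 = -571843/14379911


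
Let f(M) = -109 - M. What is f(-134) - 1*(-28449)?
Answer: 28474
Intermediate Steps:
f(-134) - 1*(-28449) = (-109 - 1*(-134)) - 1*(-28449) = (-109 + 134) + 28449 = 25 + 28449 = 28474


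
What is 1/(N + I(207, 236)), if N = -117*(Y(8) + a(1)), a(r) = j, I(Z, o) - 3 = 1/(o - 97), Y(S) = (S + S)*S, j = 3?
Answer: -139/2130035 ≈ -6.5257e-5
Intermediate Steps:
Y(S) = 2*S² (Y(S) = (2*S)*S = 2*S²)
I(Z, o) = 3 + 1/(-97 + o) (I(Z, o) = 3 + 1/(o - 97) = 3 + 1/(-97 + o))
a(r) = 3
N = -15327 (N = -117*(2*8² + 3) = -117*(2*64 + 3) = -117*(128 + 3) = -117*131 = -15327)
1/(N + I(207, 236)) = 1/(-15327 + (-290 + 3*236)/(-97 + 236)) = 1/(-15327 + (-290 + 708)/139) = 1/(-15327 + (1/139)*418) = 1/(-15327 + 418/139) = 1/(-2130035/139) = -139/2130035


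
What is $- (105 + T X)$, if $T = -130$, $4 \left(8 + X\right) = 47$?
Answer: $\frac{765}{2} \approx 382.5$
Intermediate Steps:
$X = \frac{15}{4}$ ($X = -8 + \frac{1}{4} \cdot 47 = -8 + \frac{47}{4} = \frac{15}{4} \approx 3.75$)
$- (105 + T X) = - (105 - \frac{975}{2}) = \left(-1\right) \left(- \frac{765}{2}\right) = \frac{765}{2}$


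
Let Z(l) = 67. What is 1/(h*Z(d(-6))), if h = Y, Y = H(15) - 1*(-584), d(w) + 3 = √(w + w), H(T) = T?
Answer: 1/40133 ≈ 2.4917e-5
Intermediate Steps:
d(w) = -3 + √2*√w (d(w) = -3 + √(w + w) = -3 + √(2*w) = -3 + √2*√w)
Y = 599 (Y = 15 - 1*(-584) = 15 + 584 = 599)
h = 599
1/(h*Z(d(-6))) = 1/(599*67) = (1/599)*(1/67) = 1/40133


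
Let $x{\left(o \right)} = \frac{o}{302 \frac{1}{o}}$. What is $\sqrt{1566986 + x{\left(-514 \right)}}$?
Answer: $\frac{2 \sqrt{8937198646}}{151} \approx 1252.1$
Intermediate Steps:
$x{\left(o \right)} = \frac{o^{2}}{302}$ ($x{\left(o \right)} = o \frac{o}{302} = \frac{o^{2}}{302}$)
$\sqrt{1566986 + x{\left(-514 \right)}} = \sqrt{1566986 + \frac{\left(-514\right)^{2}}{302}} = \sqrt{1566986 + \frac{1}{302} \cdot 264196} = \sqrt{1566986 + \frac{132098}{151}} = \sqrt{\frac{236746984}{151}} = \frac{2 \sqrt{8937198646}}{151}$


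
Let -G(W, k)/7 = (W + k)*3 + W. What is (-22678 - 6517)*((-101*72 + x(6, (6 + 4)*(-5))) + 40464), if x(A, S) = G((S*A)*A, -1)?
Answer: -2441081535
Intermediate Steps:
G(W, k) = -28*W - 21*k (G(W, k) = -7*((W + k)*3 + W) = -7*((3*W + 3*k) + W) = -7*(3*k + 4*W) = -28*W - 21*k)
x(A, S) = 21 - 28*S*A² (x(A, S) = -28*S*A*A - 21*(-1) = -28*A*S*A + 21 = -28*S*A² + 21 = 21 - 28*S*A²)
(-22678 - 6517)*((-101*72 + x(6, (6 + 4)*(-5))) + 40464) = (-22678 - 6517)*((-101*72 + (21 - 28*(6 + 4)*(-5)*6²)) + 40464) = -29195*((-7272 + (21 - 28*10*(-5)*36)) + 40464) = -29195*((-7272 + (21 - 28*(-50)*36)) + 40464) = -29195*((-7272 + (21 + 50400)) + 40464) = -29195*((-7272 + 50421) + 40464) = -29195*(43149 + 40464) = -29195*83613 = -2441081535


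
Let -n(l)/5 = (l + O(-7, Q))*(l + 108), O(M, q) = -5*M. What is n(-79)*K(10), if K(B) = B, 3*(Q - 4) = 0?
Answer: 63800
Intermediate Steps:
Q = 4 (Q = 4 + (⅓)*0 = 4 + 0 = 4)
n(l) = -5*(35 + l)*(108 + l) (n(l) = -5*(l - 5*(-7))*(l + 108) = -5*(l + 35)*(108 + l) = -5*(35 + l)*(108 + l))
n(-79)*K(10) = (-18900 - 715*(-79) - 5*(-79)²)*10 = (-18900 + 56485 - 5*6241)*10 = (-18900 + 56485 - 31205)*10 = 6380*10 = 63800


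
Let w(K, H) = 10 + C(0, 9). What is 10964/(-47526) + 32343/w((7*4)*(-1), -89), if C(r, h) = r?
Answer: 768511889/237630 ≈ 3234.1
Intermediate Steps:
w(K, H) = 10 (w(K, H) = 10 + 0 = 10)
10964/(-47526) + 32343/w((7*4)*(-1), -89) = 10964/(-47526) + 32343/10 = 10964*(-1/47526) + 32343*(1/10) = -5482/23763 + 32343/10 = 768511889/237630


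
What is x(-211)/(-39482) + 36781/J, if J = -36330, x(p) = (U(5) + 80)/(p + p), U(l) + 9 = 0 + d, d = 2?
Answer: -306410224217/302654403660 ≈ -1.0124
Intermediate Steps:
U(l) = -7 (U(l) = -9 + (0 + 2) = -9 + 2 = -7)
x(p) = 73/(2*p) (x(p) = (-7 + 80)/(p + p) = 73/((2*p)) = 73*(1/(2*p)) = 73/(2*p))
x(-211)/(-39482) + 36781/J = ((73/2)/(-211))/(-39482) + 36781/(-36330) = ((73/2)*(-1/211))*(-1/39482) + 36781*(-1/36330) = -73/422*(-1/39482) - 36781/36330 = 73/16661404 - 36781/36330 = -306410224217/302654403660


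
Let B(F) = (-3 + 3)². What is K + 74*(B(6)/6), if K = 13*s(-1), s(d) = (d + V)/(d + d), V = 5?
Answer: -26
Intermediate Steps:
B(F) = 0 (B(F) = 0² = 0)
s(d) = (5 + d)/(2*d) (s(d) = (d + 5)/(d + d) = (5 + d)/((2*d)) = (5 + d)*(1/(2*d)) = (5 + d)/(2*d))
K = -26 (K = 13*((½)*(5 - 1)/(-1)) = 13*((½)*(-1)*4) = 13*(-2) = -26)
K + 74*(B(6)/6) = -26 + 74*(0/6) = -26 + 74*(0*(⅙)) = -26 + 74*0 = -26 + 0 = -26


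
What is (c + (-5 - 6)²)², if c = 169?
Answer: 84100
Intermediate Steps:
(c + (-5 - 6)²)² = (169 + (-5 - 6)²)² = (169 + (-11)²)² = (169 + 121)² = 290² = 84100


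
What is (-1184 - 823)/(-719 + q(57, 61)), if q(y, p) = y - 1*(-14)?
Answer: 223/72 ≈ 3.0972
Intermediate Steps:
q(y, p) = 14 + y (q(y, p) = y + 14 = 14 + y)
(-1184 - 823)/(-719 + q(57, 61)) = (-1184 - 823)/(-719 + (14 + 57)) = -2007/(-719 + 71) = -2007/(-648) = -2007*(-1/648) = 223/72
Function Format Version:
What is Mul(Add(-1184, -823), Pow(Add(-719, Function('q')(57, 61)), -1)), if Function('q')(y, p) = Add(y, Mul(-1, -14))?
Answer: Rational(223, 72) ≈ 3.0972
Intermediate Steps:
Function('q')(y, p) = Add(14, y) (Function('q')(y, p) = Add(y, 14) = Add(14, y))
Mul(Add(-1184, -823), Pow(Add(-719, Function('q')(57, 61)), -1)) = Mul(Add(-1184, -823), Pow(Add(-719, Add(14, 57)), -1)) = Mul(-2007, Pow(Add(-719, 71), -1)) = Mul(-2007, Pow(-648, -1)) = Mul(-2007, Rational(-1, 648)) = Rational(223, 72)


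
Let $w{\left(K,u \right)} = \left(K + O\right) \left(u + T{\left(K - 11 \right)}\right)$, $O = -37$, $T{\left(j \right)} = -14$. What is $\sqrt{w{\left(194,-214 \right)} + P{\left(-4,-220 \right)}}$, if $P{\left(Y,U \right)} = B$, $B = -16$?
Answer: $2 i \sqrt{8953} \approx 189.24 i$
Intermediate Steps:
$P{\left(Y,U \right)} = -16$
$w{\left(K,u \right)} = \left(-37 + K\right) \left(-14 + u\right)$ ($w{\left(K,u \right)} = \left(K - 37\right) \left(u - 14\right) = \left(-37 + K\right) \left(-14 + u\right)$)
$\sqrt{w{\left(194,-214 \right)} + P{\left(-4,-220 \right)}} = \sqrt{\left(518 - -7918 - 2716 + 194 \left(-214\right)\right) - 16} = \sqrt{\left(518 + 7918 - 2716 - 41516\right) - 16} = \sqrt{-35796 - 16} = \sqrt{-35812} = 2 i \sqrt{8953}$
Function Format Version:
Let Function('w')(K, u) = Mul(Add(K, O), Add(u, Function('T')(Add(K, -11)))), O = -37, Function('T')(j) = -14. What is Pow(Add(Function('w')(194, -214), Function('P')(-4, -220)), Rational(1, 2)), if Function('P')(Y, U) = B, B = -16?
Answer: Mul(2, I, Pow(8953, Rational(1, 2))) ≈ Mul(189.24, I)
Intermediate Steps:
Function('P')(Y, U) = -16
Function('w')(K, u) = Mul(Add(-37, K), Add(-14, u)) (Function('w')(K, u) = Mul(Add(K, -37), Add(u, -14)) = Mul(Add(-37, K), Add(-14, u)))
Pow(Add(Function('w')(194, -214), Function('P')(-4, -220)), Rational(1, 2)) = Pow(Add(Add(518, Mul(-37, -214), Mul(-14, 194), Mul(194, -214)), -16), Rational(1, 2)) = Pow(Add(Add(518, 7918, -2716, -41516), -16), Rational(1, 2)) = Pow(Add(-35796, -16), Rational(1, 2)) = Pow(-35812, Rational(1, 2)) = Mul(2, I, Pow(8953, Rational(1, 2)))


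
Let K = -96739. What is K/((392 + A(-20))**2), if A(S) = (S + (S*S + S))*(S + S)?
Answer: -96739/196224064 ≈ -0.00049300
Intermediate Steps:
A(S) = 2*S*(S**2 + 2*S) (A(S) = (S + (S**2 + S))*(2*S) = (S + (S + S**2))*(2*S) = (S**2 + 2*S)*(2*S) = 2*S*(S**2 + 2*S))
K/((392 + A(-20))**2) = -96739/(392 + 2*(-20)**2*(2 - 20))**2 = -96739/(392 + 2*400*(-18))**2 = -96739/(392 - 14400)**2 = -96739/((-14008)**2) = -96739/196224064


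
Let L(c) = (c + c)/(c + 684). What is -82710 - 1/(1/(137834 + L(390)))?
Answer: -39477506/179 ≈ -2.2054e+5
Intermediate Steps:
L(c) = 2*c/(684 + c) (L(c) = (2*c)/(684 + c) = 2*c/(684 + c))
-82710 - 1/(1/(137834 + L(390))) = -82710 - 1/(1/(137834 + 2*390/(684 + 390))) = -82710 - 1/(1/(137834 + 2*390/1074)) = -82710 - 1/(1/(137834 + 2*390*(1/1074))) = -82710 - 1/(1/(137834 + 130/179)) = -82710 - 1/(1/(24672416/179)) = -82710 - 1/179/24672416 = -82710 - 1*24672416/179 = -82710 - 24672416/179 = -39477506/179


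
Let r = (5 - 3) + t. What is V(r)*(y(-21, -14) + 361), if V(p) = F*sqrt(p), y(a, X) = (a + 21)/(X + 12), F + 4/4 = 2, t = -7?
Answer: 361*I*sqrt(5) ≈ 807.22*I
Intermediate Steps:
F = 1 (F = -1 + 2 = 1)
r = -5 (r = (5 - 3) - 7 = 2 - 7 = -5)
y(a, X) = (21 + a)/(12 + X)
V(p) = sqrt(p) (V(p) = 1*sqrt(p) = sqrt(p))
V(r)*(y(-21, -14) + 361) = sqrt(-5)*((21 - 21)/(12 - 14) + 361) = (I*sqrt(5))*(0/(-2) + 361) = (I*sqrt(5))*(-1/2*0 + 361) = (I*sqrt(5))*(0 + 361) = (I*sqrt(5))*361 = 361*I*sqrt(5)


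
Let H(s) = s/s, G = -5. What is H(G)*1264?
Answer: 1264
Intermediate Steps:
H(s) = 1
H(G)*1264 = 1*1264 = 1264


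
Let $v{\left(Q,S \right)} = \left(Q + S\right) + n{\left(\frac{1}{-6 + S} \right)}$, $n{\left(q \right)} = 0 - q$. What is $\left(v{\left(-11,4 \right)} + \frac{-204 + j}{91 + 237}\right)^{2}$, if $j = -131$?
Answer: $\frac{6086089}{107584} \approx 56.571$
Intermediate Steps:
$n{\left(q \right)} = - q$
$v{\left(Q,S \right)} = Q + S - \frac{1}{-6 + S}$ ($v{\left(Q,S \right)} = \left(Q + S\right) - \frac{1}{-6 + S} = Q + S - \frac{1}{-6 + S}$)
$\left(v{\left(-11,4 \right)} + \frac{-204 + j}{91 + 237}\right)^{2} = \left(\frac{-1 + \left(-6 + 4\right) \left(-11 + 4\right)}{-6 + 4} + \frac{-204 - 131}{91 + 237}\right)^{2} = \left(\frac{-1 - -14}{-2} - \frac{335}{328}\right)^{2} = \left(- \frac{-1 + 14}{2} - \frac{335}{328}\right)^{2} = \left(\left(- \frac{1}{2}\right) 13 - \frac{335}{328}\right)^{2} = \left(- \frac{13}{2} - \frac{335}{328}\right)^{2} = \left(- \frac{2467}{328}\right)^{2} = \frac{6086089}{107584}$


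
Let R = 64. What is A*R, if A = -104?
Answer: -6656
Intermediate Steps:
A*R = -104*64 = -6656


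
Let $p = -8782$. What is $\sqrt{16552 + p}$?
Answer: $\sqrt{7770} \approx 88.148$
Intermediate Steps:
$\sqrt{16552 + p} = \sqrt{16552 - 8782} = \sqrt{7770}$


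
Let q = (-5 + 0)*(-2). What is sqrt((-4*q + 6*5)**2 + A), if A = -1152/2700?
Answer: 2*sqrt(5601)/15 ≈ 9.9786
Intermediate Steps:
q = 10 (q = -5*(-2) = 10)
A = -32/75 (A = -1152*1/2700 = -32/75 ≈ -0.42667)
sqrt((-4*q + 6*5)**2 + A) = sqrt((-4*10 + 6*5)**2 - 32/75) = sqrt((-40 + 30)**2 - 32/75) = sqrt((-10)**2 - 32/75) = sqrt(100 - 32/75) = sqrt(7468/75) = 2*sqrt(5601)/15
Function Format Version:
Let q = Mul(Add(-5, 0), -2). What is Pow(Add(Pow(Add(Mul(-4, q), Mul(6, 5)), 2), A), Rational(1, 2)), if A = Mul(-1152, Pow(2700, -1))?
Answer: Mul(Rational(2, 15), Pow(5601, Rational(1, 2))) ≈ 9.9786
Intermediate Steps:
q = 10 (q = Mul(-5, -2) = 10)
A = Rational(-32, 75) (A = Mul(-1152, Rational(1, 2700)) = Rational(-32, 75) ≈ -0.42667)
Pow(Add(Pow(Add(Mul(-4, q), Mul(6, 5)), 2), A), Rational(1, 2)) = Pow(Add(Pow(Add(Mul(-4, 10), Mul(6, 5)), 2), Rational(-32, 75)), Rational(1, 2)) = Pow(Add(Pow(Add(-40, 30), 2), Rational(-32, 75)), Rational(1, 2)) = Pow(Add(Pow(-10, 2), Rational(-32, 75)), Rational(1, 2)) = Pow(Add(100, Rational(-32, 75)), Rational(1, 2)) = Pow(Rational(7468, 75), Rational(1, 2)) = Mul(Rational(2, 15), Pow(5601, Rational(1, 2)))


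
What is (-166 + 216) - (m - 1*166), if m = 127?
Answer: 89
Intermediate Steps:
(-166 + 216) - (m - 1*166) = (-166 + 216) - (127 - 1*166) = 50 - (127 - 166) = 50 - 1*(-39) = 50 + 39 = 89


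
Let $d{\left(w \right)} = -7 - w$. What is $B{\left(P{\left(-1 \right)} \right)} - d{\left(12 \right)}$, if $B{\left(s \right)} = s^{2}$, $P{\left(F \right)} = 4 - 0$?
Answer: $35$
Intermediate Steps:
$P{\left(F \right)} = 4$ ($P{\left(F \right)} = 4 + 0 = 4$)
$B{\left(P{\left(-1 \right)} \right)} - d{\left(12 \right)} = 4^{2} - \left(-7 - 12\right) = 16 - \left(-7 - 12\right) = 16 - -19 = 16 + 19 = 35$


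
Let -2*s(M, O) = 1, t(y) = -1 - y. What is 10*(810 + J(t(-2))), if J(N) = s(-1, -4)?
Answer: 8095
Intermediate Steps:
s(M, O) = -½ (s(M, O) = -½*1 = -½)
J(N) = -½
10*(810 + J(t(-2))) = 10*(810 - ½) = 10*(1619/2) = 8095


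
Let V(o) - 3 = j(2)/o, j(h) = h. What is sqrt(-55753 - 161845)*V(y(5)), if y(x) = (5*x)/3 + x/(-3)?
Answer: 33*I*sqrt(217598)/10 ≈ 1539.4*I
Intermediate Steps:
y(x) = 4*x/3 (y(x) = (5*x)*(1/3) + x*(-1/3) = 5*x/3 - x/3 = 4*x/3)
V(o) = 3 + 2/o
sqrt(-55753 - 161845)*V(y(5)) = sqrt(-55753 - 161845)*(3 + 2/(((4/3)*5))) = sqrt(-217598)*(3 + 2/(20/3)) = (I*sqrt(217598))*(3 + 2*(3/20)) = (I*sqrt(217598))*(3 + 3/10) = (I*sqrt(217598))*(33/10) = 33*I*sqrt(217598)/10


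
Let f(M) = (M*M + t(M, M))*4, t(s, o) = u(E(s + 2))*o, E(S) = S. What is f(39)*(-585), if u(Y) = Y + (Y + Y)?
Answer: -14784120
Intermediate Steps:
u(Y) = 3*Y (u(Y) = Y + 2*Y = 3*Y)
t(s, o) = o*(6 + 3*s) (t(s, o) = (3*(s + 2))*o = (3*(2 + s))*o = (6 + 3*s)*o = o*(6 + 3*s))
f(M) = 4*M² + 12*M*(2 + M) (f(M) = (M*M + 3*M*(2 + M))*4 = (M² + 3*M*(2 + M))*4 = 4*M² + 12*M*(2 + M))
f(39)*(-585) = (8*39*(3 + 2*39))*(-585) = (8*39*(3 + 78))*(-585) = (8*39*81)*(-585) = 25272*(-585) = -14784120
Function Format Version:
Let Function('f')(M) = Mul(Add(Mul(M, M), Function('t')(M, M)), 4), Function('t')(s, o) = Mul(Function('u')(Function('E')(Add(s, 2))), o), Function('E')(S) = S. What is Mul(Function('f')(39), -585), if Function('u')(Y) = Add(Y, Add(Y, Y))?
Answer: -14784120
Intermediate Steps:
Function('u')(Y) = Mul(3, Y) (Function('u')(Y) = Add(Y, Mul(2, Y)) = Mul(3, Y))
Function('t')(s, o) = Mul(o, Add(6, Mul(3, s))) (Function('t')(s, o) = Mul(Mul(3, Add(s, 2)), o) = Mul(Mul(3, Add(2, s)), o) = Mul(Add(6, Mul(3, s)), o) = Mul(o, Add(6, Mul(3, s))))
Function('f')(M) = Add(Mul(4, Pow(M, 2)), Mul(12, M, Add(2, M))) (Function('f')(M) = Mul(Add(Mul(M, M), Mul(3, M, Add(2, M))), 4) = Mul(Add(Pow(M, 2), Mul(3, M, Add(2, M))), 4) = Add(Mul(4, Pow(M, 2)), Mul(12, M, Add(2, M))))
Mul(Function('f')(39), -585) = Mul(Mul(8, 39, Add(3, Mul(2, 39))), -585) = Mul(Mul(8, 39, Add(3, 78)), -585) = Mul(Mul(8, 39, 81), -585) = Mul(25272, -585) = -14784120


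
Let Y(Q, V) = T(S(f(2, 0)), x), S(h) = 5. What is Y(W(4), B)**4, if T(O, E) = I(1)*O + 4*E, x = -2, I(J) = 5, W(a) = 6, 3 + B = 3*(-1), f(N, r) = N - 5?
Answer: 83521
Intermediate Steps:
f(N, r) = -5 + N
B = -6 (B = -3 + 3*(-1) = -3 - 3 = -6)
T(O, E) = 4*E + 5*O (T(O, E) = 5*O + 4*E = 4*E + 5*O)
Y(Q, V) = 17 (Y(Q, V) = 4*(-2) + 5*5 = -8 + 25 = 17)
Y(W(4), B)**4 = 17**4 = 83521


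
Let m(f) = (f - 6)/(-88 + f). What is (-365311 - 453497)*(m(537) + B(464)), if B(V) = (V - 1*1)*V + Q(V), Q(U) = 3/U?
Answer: -4580973580902333/26042 ≈ -1.7591e+11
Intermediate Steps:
B(V) = 3/V + V*(-1 + V) (B(V) = (V - 1*1)*V + 3/V = (V - 1)*V + 3/V = (-1 + V)*V + 3/V = V*(-1 + V) + 3/V = 3/V + V*(-1 + V))
m(f) = (-6 + f)/(-88 + f)
(-365311 - 453497)*(m(537) + B(464)) = (-365311 - 453497)*((-6 + 537)/(-88 + 537) + (464**2 - 1*464 + 3/464)) = -818808*(531/449 + (215296 - 464 + 3*(1/464))) = -818808*((1/449)*531 + (215296 - 464 + 3/464)) = -818808*(531/449 + 99682051/464) = -818808*44757487283/208336 = -4580973580902333/26042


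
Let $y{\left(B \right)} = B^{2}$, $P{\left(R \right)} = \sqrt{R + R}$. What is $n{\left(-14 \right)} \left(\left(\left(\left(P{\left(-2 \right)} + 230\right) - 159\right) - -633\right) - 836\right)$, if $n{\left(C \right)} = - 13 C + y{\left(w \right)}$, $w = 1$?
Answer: $-24156 + 366 i \approx -24156.0 + 366.0 i$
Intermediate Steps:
$P{\left(R \right)} = \sqrt{2} \sqrt{R}$ ($P{\left(R \right)} = \sqrt{2 R} = \sqrt{2} \sqrt{R}$)
$n{\left(C \right)} = 1 - 13 C$ ($n{\left(C \right)} = - 13 C + 1^{2} = - 13 C + 1 = 1 - 13 C$)
$n{\left(-14 \right)} \left(\left(\left(\left(P{\left(-2 \right)} + 230\right) - 159\right) - -633\right) - 836\right) = \left(1 - -182\right) \left(\left(\left(\left(\sqrt{2} \sqrt{-2} + 230\right) - 159\right) - -633\right) - 836\right) = \left(1 + 182\right) \left(\left(\left(\left(\sqrt{2} i \sqrt{2} + 230\right) - 159\right) + 633\right) - 836\right) = 183 \left(\left(\left(\left(2 i + 230\right) - 159\right) + 633\right) - 836\right) = 183 \left(\left(\left(\left(230 + 2 i\right) - 159\right) + 633\right) - 836\right) = 183 \left(\left(\left(71 + 2 i\right) + 633\right) - 836\right) = 183 \left(\left(704 + 2 i\right) - 836\right) = 183 \left(-132 + 2 i\right) = -24156 + 366 i$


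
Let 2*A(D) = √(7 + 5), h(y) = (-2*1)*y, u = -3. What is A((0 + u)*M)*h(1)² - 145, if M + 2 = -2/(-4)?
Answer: -145 + 4*√3 ≈ -138.07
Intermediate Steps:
M = -3/2 (M = -2 - 2/(-4) = -2 - 2*(-¼) = -2 + ½ = -3/2 ≈ -1.5000)
h(y) = -2*y
A(D) = √3 (A(D) = √(7 + 5)/2 = √12/2 = (2*√3)/2 = √3)
A((0 + u)*M)*h(1)² - 145 = √3*(-2*1)² - 145 = √3*(-2)² - 145 = √3*4 - 145 = 4*√3 - 145 = -145 + 4*√3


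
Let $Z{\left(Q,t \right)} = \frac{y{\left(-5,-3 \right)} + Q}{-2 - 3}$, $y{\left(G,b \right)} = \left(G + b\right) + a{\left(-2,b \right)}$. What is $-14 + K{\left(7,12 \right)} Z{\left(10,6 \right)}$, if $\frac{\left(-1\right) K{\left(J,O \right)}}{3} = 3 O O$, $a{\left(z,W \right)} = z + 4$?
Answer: $\frac{5114}{5} \approx 1022.8$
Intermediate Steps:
$a{\left(z,W \right)} = 4 + z$
$y{\left(G,b \right)} = 2 + G + b$ ($y{\left(G,b \right)} = \left(G + b\right) + \left(4 - 2\right) = \left(G + b\right) + 2 = 2 + G + b$)
$K{\left(J,O \right)} = - 9 O^{2}$ ($K{\left(J,O \right)} = - 3 \cdot 3 O O = - 3 \cdot 3 O^{2} = - 9 O^{2}$)
$Z{\left(Q,t \right)} = \frac{6}{5} - \frac{Q}{5}$ ($Z{\left(Q,t \right)} = \frac{\left(2 - 5 - 3\right) + Q}{-2 - 3} = \frac{-6 + Q}{-5} = \left(-6 + Q\right) \left(- \frac{1}{5}\right) = \frac{6}{5} - \frac{Q}{5}$)
$-14 + K{\left(7,12 \right)} Z{\left(10,6 \right)} = -14 + - 9 \cdot 12^{2} \left(\frac{6}{5} - 2\right) = -14 + \left(-9\right) 144 \left(\frac{6}{5} - 2\right) = -14 - - \frac{5184}{5} = -14 + \frac{5184}{5} = \frac{5114}{5}$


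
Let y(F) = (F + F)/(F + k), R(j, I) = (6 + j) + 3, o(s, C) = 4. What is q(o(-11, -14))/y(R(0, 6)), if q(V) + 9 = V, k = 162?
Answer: -95/2 ≈ -47.500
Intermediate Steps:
q(V) = -9 + V
R(j, I) = 9 + j
y(F) = 2*F/(162 + F) (y(F) = (F + F)/(F + 162) = (2*F)/(162 + F) = 2*F/(162 + F))
q(o(-11, -14))/y(R(0, 6)) = (-9 + 4)/((2*(9 + 0)/(162 + (9 + 0)))) = -5/(2*9/(162 + 9)) = -5/(2*9/171) = -5/(2*9*(1/171)) = -5/2/19 = -5*19/2 = -95/2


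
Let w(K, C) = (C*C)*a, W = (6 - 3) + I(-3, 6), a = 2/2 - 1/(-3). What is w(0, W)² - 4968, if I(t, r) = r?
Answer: 6696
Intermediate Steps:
a = 4/3 (a = 2*(½) - 1*(-⅓) = 1 + ⅓ = 4/3 ≈ 1.3333)
W = 9 (W = (6 - 3) + 6 = 3 + 6 = 9)
w(K, C) = 4*C²/3 (w(K, C) = (C*C)*(4/3) = C²*(4/3) = 4*C²/3)
w(0, W)² - 4968 = ((4/3)*9²)² - 4968 = ((4/3)*81)² - 4968 = 108² - 4968 = 11664 - 4968 = 6696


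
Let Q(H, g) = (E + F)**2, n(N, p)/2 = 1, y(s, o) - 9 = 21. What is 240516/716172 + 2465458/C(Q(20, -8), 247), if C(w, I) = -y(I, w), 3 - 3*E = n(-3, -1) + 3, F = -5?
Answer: -73570198804/895215 ≈ -82182.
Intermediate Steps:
y(s, o) = 30 (y(s, o) = 9 + 21 = 30)
n(N, p) = 2 (n(N, p) = 2*1 = 2)
E = -2/3 (E = 1 - (2 + 3)/3 = 1 - 1/3*5 = 1 - 5/3 = -2/3 ≈ -0.66667)
Q(H, g) = 289/9 (Q(H, g) = (-2/3 - 5)**2 = (-17/3)**2 = 289/9)
C(w, I) = -30 (C(w, I) = -1*30 = -30)
240516/716172 + 2465458/C(Q(20, -8), 247) = 240516/716172 + 2465458/(-30) = 240516*(1/716172) + 2465458*(-1/30) = 20043/59681 - 1232729/15 = -73570198804/895215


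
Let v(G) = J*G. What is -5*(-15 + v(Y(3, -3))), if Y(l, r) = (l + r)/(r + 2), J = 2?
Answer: 75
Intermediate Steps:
Y(l, r) = (l + r)/(2 + r)
v(G) = 2*G
-5*(-15 + v(Y(3, -3))) = -5*(-15 + 2*((3 - 3)/(2 - 3))) = -5*(-15 + 2*(0/(-1))) = -5*(-15 + 2*(-1*0)) = -5*(-15 + 2*0) = -5*(-15 + 0) = -5*(-15) = 75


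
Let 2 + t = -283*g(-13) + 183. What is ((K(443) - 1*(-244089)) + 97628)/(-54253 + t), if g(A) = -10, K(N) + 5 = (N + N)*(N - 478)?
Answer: -155351/25621 ≈ -6.0634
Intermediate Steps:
K(N) = -5 + 2*N*(-478 + N) (K(N) = -5 + (N + N)*(N - 478) = -5 + (2*N)*(-478 + N) = -5 + 2*N*(-478 + N))
t = 3011 (t = -2 + (-283*(-10) + 183) = -2 + (2830 + 183) = -2 + 3013 = 3011)
((K(443) - 1*(-244089)) + 97628)/(-54253 + t) = (((-5 - 956*443 + 2*443²) - 1*(-244089)) + 97628)/(-54253 + 3011) = (((-5 - 423508 + 2*196249) + 244089) + 97628)/(-51242) = (((-5 - 423508 + 392498) + 244089) + 97628)*(-1/51242) = ((-31015 + 244089) + 97628)*(-1/51242) = (213074 + 97628)*(-1/51242) = 310702*(-1/51242) = -155351/25621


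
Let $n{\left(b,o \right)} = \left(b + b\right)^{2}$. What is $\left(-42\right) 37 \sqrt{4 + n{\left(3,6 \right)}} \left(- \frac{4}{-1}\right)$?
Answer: $- 12432 \sqrt{10} \approx -39313.0$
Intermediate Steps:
$n{\left(b,o \right)} = 4 b^{2}$ ($n{\left(b,o \right)} = \left(2 b\right)^{2} = 4 b^{2}$)
$\left(-42\right) 37 \sqrt{4 + n{\left(3,6 \right)}} \left(- \frac{4}{-1}\right) = \left(-42\right) 37 \sqrt{4 + 4 \cdot 3^{2}} \left(- \frac{4}{-1}\right) = - 1554 \sqrt{4 + 4 \cdot 9} \left(\left(-4\right) \left(-1\right)\right) = - 1554 \sqrt{4 + 36} \cdot 4 = - 1554 \sqrt{40} \cdot 4 = - 1554 \cdot 2 \sqrt{10} \cdot 4 = - 1554 \cdot 8 \sqrt{10} = - 12432 \sqrt{10}$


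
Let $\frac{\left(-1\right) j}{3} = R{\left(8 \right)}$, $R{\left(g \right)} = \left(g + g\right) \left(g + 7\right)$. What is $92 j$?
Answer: $-66240$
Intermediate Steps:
$R{\left(g \right)} = 2 g \left(7 + g\right)$
$j = -720$ ($j = - 3 \cdot 2 \cdot 8 \left(7 + 8\right) = - 3 \cdot 2 \cdot 8 \cdot 15 = \left(-3\right) 240 = -720$)
$92 j = 92 \left(-720\right) = -66240$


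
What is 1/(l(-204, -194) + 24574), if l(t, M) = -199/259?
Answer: 259/6364467 ≈ 4.0695e-5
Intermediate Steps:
l(t, M) = -199/259 (l(t, M) = -199*1/259 = -199/259)
1/(l(-204, -194) + 24574) = 1/(-199/259 + 24574) = 1/(6364467/259) = 259/6364467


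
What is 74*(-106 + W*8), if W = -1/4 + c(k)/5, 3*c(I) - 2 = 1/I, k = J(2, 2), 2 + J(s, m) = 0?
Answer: -39664/5 ≈ -7932.8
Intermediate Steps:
J(s, m) = -2 (J(s, m) = -2 + 0 = -2)
k = -2
c(I) = ⅔ + 1/(3*I) (c(I) = ⅔ + (1/I)/3 = ⅔ + 1/(3*I))
W = -3/20 (W = -1/4 + ((⅓)*(1 + 2*(-2))/(-2))/5 = -1*¼ + ((⅓)*(-½)*(1 - 4))*(⅕) = -¼ + ((⅓)*(-½)*(-3))*(⅕) = -¼ + (½)*(⅕) = -¼ + ⅒ = -3/20 ≈ -0.15000)
74*(-106 + W*8) = 74*(-106 - 3/20*8) = 74*(-106 - 6/5) = 74*(-536/5) = -39664/5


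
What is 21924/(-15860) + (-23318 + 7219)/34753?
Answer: -254313728/137795645 ≈ -1.8456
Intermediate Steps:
21924/(-15860) + (-23318 + 7219)/34753 = 21924*(-1/15860) - 16099*1/34753 = -5481/3965 - 16099/34753 = -254313728/137795645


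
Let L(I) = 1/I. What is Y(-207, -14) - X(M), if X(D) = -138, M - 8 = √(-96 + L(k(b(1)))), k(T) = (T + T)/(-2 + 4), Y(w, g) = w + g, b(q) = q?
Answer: -83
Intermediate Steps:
Y(w, g) = g + w
k(T) = T (k(T) = (2*T)/2 = (2*T)*(½) = T)
M = 8 + I*√95 (M = 8 + √(-96 + 1/1) = 8 + √(-96 + 1) = 8 + √(-95) = 8 + I*√95 ≈ 8.0 + 9.7468*I)
Y(-207, -14) - X(M) = (-14 - 207) - 1*(-138) = -221 + 138 = -83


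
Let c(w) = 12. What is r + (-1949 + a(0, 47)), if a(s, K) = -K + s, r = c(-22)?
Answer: -1984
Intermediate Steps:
r = 12
a(s, K) = s - K
r + (-1949 + a(0, 47)) = 12 + (-1949 + (0 - 1*47)) = 12 + (-1949 + (0 - 47)) = 12 + (-1949 - 47) = 12 - 1996 = -1984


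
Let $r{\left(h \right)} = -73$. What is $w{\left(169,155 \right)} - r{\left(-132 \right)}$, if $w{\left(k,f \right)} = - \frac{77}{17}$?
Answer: $\frac{1164}{17} \approx 68.471$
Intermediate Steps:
$w{\left(k,f \right)} = - \frac{77}{17}$ ($w{\left(k,f \right)} = \left(-77\right) \frac{1}{17} = - \frac{77}{17}$)
$w{\left(169,155 \right)} - r{\left(-132 \right)} = - \frac{77}{17} - -73 = - \frac{77}{17} + 73 = \frac{1164}{17}$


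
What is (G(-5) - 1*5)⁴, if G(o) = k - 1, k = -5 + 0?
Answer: 14641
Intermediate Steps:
k = -5
G(o) = -6 (G(o) = -5 - 1 = -6)
(G(-5) - 1*5)⁴ = (-6 - 1*5)⁴ = (-6 - 5)⁴ = (-11)⁴ = 14641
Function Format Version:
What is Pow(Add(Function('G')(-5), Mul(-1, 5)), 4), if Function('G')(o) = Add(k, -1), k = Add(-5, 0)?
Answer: 14641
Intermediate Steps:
k = -5
Function('G')(o) = -6 (Function('G')(o) = Add(-5, -1) = -6)
Pow(Add(Function('G')(-5), Mul(-1, 5)), 4) = Pow(Add(-6, Mul(-1, 5)), 4) = Pow(Add(-6, -5), 4) = Pow(-11, 4) = 14641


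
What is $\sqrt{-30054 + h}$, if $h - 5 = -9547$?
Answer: $2 i \sqrt{9899} \approx 198.99 i$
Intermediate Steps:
$h = -9542$ ($h = 5 - 9547 = -9542$)
$\sqrt{-30054 + h} = \sqrt{-30054 - 9542} = \sqrt{-39596} = 2 i \sqrt{9899}$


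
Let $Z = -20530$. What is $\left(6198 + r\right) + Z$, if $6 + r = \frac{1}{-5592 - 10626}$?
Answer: $- \frac{232533685}{16218} \approx -14338.0$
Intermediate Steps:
$r = - \frac{97309}{16218}$ ($r = -6 + \frac{1}{-5592 - 10626} = -6 + \frac{1}{-16218} = -6 - \frac{1}{16218} = - \frac{97309}{16218} \approx -6.0001$)
$\left(6198 + r\right) + Z = \left(6198 - \frac{97309}{16218}\right) - 20530 = \frac{100421855}{16218} - 20530 = - \frac{232533685}{16218}$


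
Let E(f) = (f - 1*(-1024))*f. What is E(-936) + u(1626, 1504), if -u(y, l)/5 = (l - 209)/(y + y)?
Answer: -267867211/3252 ≈ -82370.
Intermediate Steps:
E(f) = f*(1024 + f) (E(f) = (f + 1024)*f = (1024 + f)*f = f*(1024 + f))
u(y, l) = -5*(-209 + l)/(2*y) (u(y, l) = -5*(l - 209)/(y + y) = -5*(-209 + l)/(2*y))
E(-936) + u(1626, 1504) = -936*(1024 - 936) + (5/2)*(209 - 1*1504)/1626 = -936*88 + (5/2)*(1/1626)*(209 - 1504) = -82368 + (5/2)*(1/1626)*(-1295) = -82368 - 6475/3252 = -267867211/3252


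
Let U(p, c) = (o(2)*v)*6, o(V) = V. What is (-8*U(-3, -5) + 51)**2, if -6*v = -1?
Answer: 1225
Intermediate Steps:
v = 1/6 (v = -1/6*(-1) = 1/6 ≈ 0.16667)
U(p, c) = 2 (U(p, c) = (2*(1/6))*6 = (1/3)*6 = 2)
(-8*U(-3, -5) + 51)**2 = (-8*2 + 51)**2 = (-16 + 51)**2 = 35**2 = 1225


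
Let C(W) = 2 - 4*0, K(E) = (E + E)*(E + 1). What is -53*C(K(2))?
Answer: -106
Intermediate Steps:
K(E) = 2*E*(1 + E) (K(E) = (2*E)*(1 + E) = 2*E*(1 + E))
C(W) = 2 (C(W) = 2 + 0 = 2)
-53*C(K(2)) = -53*2 = -106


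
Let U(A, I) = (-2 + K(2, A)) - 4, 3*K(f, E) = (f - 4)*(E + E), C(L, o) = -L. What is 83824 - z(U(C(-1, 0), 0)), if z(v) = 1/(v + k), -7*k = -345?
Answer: 73848923/881 ≈ 83824.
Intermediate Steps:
K(f, E) = 2*E*(-4 + f)/3 (K(f, E) = ((f - 4)*(E + E))/3 = ((-4 + f)*(2*E))/3 = (2*E*(-4 + f))/3 = 2*E*(-4 + f)/3)
k = 345/7 (k = -⅐*(-345) = 345/7 ≈ 49.286)
U(A, I) = -6 - 4*A/3 (U(A, I) = (-2 + 2*A*(-4 + 2)/3) - 4 = (-2 + (⅔)*A*(-2)) - 4 = (-2 - 4*A/3) - 4 = -6 - 4*A/3)
z(v) = 1/(345/7 + v) (z(v) = 1/(v + 345/7) = 1/(345/7 + v))
83824 - z(U(C(-1, 0), 0)) = 83824 - 7/(345 + 7*(-6 - (-4)*(-1)/3)) = 83824 - 7/(345 + 7*(-6 - 4/3*1)) = 83824 - 7/(345 + 7*(-6 - 4/3)) = 83824 - 7/(345 + 7*(-22/3)) = 83824 - 7/(345 - 154/3) = 83824 - 7/881/3 = 83824 - 7*3/881 = 83824 - 1*21/881 = 83824 - 21/881 = 73848923/881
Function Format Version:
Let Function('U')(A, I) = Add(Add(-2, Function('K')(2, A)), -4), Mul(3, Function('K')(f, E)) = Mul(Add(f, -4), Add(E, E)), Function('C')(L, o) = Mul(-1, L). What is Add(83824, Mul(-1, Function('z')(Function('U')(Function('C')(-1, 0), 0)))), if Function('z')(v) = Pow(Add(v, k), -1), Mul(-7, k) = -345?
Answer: Rational(73848923, 881) ≈ 83824.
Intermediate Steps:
Function('K')(f, E) = Mul(Rational(2, 3), E, Add(-4, f)) (Function('K')(f, E) = Mul(Rational(1, 3), Mul(Add(f, -4), Add(E, E))) = Mul(Rational(1, 3), Mul(Add(-4, f), Mul(2, E))) = Mul(Rational(1, 3), Mul(2, E, Add(-4, f))) = Mul(Rational(2, 3), E, Add(-4, f)))
k = Rational(345, 7) (k = Mul(Rational(-1, 7), -345) = Rational(345, 7) ≈ 49.286)
Function('U')(A, I) = Add(-6, Mul(Rational(-4, 3), A)) (Function('U')(A, I) = Add(Add(-2, Mul(Rational(2, 3), A, Add(-4, 2))), -4) = Add(Add(-2, Mul(Rational(2, 3), A, -2)), -4) = Add(Add(-2, Mul(Rational(-4, 3), A)), -4) = Add(-6, Mul(Rational(-4, 3), A)))
Function('z')(v) = Pow(Add(Rational(345, 7), v), -1) (Function('z')(v) = Pow(Add(v, Rational(345, 7)), -1) = Pow(Add(Rational(345, 7), v), -1))
Add(83824, Mul(-1, Function('z')(Function('U')(Function('C')(-1, 0), 0)))) = Add(83824, Mul(-1, Mul(7, Pow(Add(345, Mul(7, Add(-6, Mul(Rational(-4, 3), Mul(-1, -1))))), -1)))) = Add(83824, Mul(-1, Mul(7, Pow(Add(345, Mul(7, Add(-6, Mul(Rational(-4, 3), 1)))), -1)))) = Add(83824, Mul(-1, Mul(7, Pow(Add(345, Mul(7, Add(-6, Rational(-4, 3)))), -1)))) = Add(83824, Mul(-1, Mul(7, Pow(Add(345, Mul(7, Rational(-22, 3))), -1)))) = Add(83824, Mul(-1, Mul(7, Pow(Add(345, Rational(-154, 3)), -1)))) = Add(83824, Mul(-1, Mul(7, Pow(Rational(881, 3), -1)))) = Add(83824, Mul(-1, Mul(7, Rational(3, 881)))) = Add(83824, Mul(-1, Rational(21, 881))) = Add(83824, Rational(-21, 881)) = Rational(73848923, 881)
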